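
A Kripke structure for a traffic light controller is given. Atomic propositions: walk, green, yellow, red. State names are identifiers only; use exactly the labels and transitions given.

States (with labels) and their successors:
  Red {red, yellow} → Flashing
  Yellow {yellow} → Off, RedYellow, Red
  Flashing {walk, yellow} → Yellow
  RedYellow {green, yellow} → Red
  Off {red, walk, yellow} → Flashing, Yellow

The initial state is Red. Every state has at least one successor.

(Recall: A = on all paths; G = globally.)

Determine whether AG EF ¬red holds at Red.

States satisfying EF ¬red: {Red, Yellow, Flashing, RedYellow, Off}.
States satisfying AG EF ¬red: {Red, Yellow, Flashing, RedYellow, Off}.
Every state reachable from Red satisfies EF ¬red.
Red ∈ Sat(AG EF ¬red).

Holds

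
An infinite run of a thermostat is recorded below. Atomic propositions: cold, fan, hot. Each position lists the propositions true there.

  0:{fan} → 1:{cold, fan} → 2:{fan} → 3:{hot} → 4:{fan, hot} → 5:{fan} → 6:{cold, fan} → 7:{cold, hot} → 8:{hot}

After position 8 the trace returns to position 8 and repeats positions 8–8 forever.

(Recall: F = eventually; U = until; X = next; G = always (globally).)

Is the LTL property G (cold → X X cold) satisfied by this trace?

cold → X X cold must hold at every position from 0 onward. It fails at position 1, so G (cold → X X cold) is false.
Positions where cold holds: 1, 6, 7.
Check X X cold at each: 1→fails, 6→fails, 7→fails.

Violated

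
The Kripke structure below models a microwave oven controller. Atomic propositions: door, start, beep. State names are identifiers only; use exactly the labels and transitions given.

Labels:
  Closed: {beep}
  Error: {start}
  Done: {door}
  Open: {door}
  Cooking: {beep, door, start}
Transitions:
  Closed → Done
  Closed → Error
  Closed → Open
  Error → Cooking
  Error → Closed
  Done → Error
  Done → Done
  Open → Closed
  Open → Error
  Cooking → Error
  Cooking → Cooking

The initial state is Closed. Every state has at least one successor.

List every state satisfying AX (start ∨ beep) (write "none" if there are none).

{Error, Open, Cooking}

States satisfying start ∨ beep: {Closed, Error, Cooking}.
States satisfying AX (start ∨ beep): {Error, Open, Cooking}.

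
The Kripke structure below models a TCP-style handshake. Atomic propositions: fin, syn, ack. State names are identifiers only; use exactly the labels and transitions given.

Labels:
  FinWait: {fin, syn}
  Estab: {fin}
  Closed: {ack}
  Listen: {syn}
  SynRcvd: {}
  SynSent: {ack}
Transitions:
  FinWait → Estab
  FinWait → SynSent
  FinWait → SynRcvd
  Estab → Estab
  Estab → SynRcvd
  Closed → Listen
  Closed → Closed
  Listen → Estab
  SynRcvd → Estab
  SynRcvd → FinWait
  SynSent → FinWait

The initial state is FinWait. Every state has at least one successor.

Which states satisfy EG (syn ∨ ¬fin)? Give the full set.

{FinWait, Closed, SynRcvd, SynSent}

States satisfying syn ∨ ¬fin: {FinWait, Closed, Listen, SynRcvd, SynSent}.
States satisfying EG (syn ∨ ¬fin): {FinWait, Closed, SynRcvd, SynSent}.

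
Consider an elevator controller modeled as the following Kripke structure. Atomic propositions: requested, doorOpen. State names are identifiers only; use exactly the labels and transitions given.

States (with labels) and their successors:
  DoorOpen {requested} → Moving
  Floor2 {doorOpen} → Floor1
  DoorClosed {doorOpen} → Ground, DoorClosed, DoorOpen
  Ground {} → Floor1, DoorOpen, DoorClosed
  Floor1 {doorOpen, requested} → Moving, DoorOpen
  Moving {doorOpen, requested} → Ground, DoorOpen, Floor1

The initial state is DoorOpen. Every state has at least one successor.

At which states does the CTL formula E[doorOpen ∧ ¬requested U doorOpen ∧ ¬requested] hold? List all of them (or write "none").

{Floor2, DoorClosed}

States satisfying doorOpen ∧ ¬requested: {Floor2, DoorClosed}.
States satisfying E[doorOpen ∧ ¬requested U doorOpen ∧ ¬requested]: {Floor2, DoorClosed}.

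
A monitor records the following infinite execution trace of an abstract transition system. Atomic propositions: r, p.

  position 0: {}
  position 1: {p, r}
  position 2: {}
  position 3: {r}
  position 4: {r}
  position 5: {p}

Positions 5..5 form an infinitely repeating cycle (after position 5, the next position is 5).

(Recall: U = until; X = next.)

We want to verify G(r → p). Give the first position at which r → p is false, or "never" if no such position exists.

3

Check r → p at each position in order: 0 ✓, 1 ✓, 2 ✓.
At position 3 the labels are {r}, so r → p is false there. This is the first violation.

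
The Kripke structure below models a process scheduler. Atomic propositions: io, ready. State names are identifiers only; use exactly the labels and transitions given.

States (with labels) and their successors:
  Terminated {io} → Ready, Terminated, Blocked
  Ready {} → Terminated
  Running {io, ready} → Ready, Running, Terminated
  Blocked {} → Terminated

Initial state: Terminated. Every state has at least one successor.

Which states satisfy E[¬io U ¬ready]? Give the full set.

{Terminated, Ready, Blocked}

States satisfying ¬io: {Ready, Blocked}.
States satisfying ¬ready: {Terminated, Ready, Blocked}.
States satisfying E[¬io U ¬ready]: {Terminated, Ready, Blocked}.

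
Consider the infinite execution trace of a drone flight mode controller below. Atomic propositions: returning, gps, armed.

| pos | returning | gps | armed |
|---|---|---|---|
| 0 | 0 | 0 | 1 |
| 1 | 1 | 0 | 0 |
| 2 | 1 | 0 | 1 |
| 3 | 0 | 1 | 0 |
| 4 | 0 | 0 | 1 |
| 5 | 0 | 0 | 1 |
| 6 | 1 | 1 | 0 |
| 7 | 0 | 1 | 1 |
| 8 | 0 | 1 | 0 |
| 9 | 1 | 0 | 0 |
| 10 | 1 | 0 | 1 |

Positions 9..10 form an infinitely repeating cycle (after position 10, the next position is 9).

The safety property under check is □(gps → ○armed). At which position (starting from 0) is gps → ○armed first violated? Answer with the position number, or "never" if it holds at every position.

7

Check gps → ○armed at each position in order: 0 ✓, 1 ✓, 2 ✓, 3 ✓, 4 ✓, 5 ✓, 6 ✓.
At position 7 the labels are {armed, gps} and the next position 8 has {gps}, so gps → ○armed is false there. This is the first violation.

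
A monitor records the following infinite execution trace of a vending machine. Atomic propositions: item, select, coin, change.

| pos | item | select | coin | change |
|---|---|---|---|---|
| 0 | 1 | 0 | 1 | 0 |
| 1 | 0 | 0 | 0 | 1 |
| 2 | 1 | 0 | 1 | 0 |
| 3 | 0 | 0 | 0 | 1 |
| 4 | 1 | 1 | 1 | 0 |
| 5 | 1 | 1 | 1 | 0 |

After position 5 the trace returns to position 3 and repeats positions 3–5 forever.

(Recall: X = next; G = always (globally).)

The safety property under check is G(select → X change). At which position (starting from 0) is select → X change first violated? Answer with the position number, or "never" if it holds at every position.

Check select → X change at each position in order: 0 ✓, 1 ✓, 2 ✓, 3 ✓.
At position 4 the labels are {coin, item, select} and the next position 5 has {coin, item, select}, so select → X change is false there. This is the first violation.

4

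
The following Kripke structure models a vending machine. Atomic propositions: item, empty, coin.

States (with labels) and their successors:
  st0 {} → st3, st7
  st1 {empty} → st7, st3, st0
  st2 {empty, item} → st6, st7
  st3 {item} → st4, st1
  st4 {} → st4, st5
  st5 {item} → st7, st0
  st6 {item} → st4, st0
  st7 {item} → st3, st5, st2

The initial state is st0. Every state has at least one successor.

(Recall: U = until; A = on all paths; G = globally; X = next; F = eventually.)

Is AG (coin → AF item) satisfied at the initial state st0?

States satisfying coin → AF item: {st0, st1, st2, st3, st4, st5, st6, st7}.
States satisfying AG (coin → AF item): {st0, st1, st2, st3, st4, st5, st6, st7}.
Every state reachable from st0 satisfies coin → AF item.
st0 ∈ Sat(AG (coin → AF item)).

Yes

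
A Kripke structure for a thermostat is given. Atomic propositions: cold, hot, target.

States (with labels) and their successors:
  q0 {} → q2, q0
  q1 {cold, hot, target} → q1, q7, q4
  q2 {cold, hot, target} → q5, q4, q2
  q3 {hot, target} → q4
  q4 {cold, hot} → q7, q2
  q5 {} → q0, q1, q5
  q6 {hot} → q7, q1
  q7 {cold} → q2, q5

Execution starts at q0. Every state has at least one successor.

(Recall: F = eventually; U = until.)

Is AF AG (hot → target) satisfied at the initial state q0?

States satisfying AG (hot → target): ∅.
States satisfying AF AG (hot → target): ∅.
There is a path from q0 along which AG (hot → target) never holds.
q0 ∉ Sat(AF AG (hot → target)).

Does not hold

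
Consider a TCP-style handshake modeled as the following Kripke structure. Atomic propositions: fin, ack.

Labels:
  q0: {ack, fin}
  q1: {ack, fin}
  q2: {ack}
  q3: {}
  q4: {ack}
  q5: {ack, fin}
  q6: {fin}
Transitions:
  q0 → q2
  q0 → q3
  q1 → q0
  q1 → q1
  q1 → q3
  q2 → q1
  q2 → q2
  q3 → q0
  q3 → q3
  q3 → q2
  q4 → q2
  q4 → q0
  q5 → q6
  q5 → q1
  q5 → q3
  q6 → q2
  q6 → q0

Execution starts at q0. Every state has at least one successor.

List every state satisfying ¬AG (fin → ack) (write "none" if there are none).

States satisfying fin → ack: {q0, q1, q2, q3, q4, q5}.
States satisfying AG (fin → ack): {q0, q1, q2, q3, q4}.
States satisfying ¬AG (fin → ack): {q5, q6}.

{q5, q6}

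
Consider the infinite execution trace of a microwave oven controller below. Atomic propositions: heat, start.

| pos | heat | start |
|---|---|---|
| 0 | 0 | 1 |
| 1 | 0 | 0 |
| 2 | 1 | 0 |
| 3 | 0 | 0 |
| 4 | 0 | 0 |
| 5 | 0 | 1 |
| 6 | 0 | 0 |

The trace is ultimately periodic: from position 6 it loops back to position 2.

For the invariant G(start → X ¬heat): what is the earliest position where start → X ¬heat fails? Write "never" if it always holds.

never

start → X ¬heat holds at every position 0..6, and those are all the positions the trace ever visits, so the invariant G(start → X ¬heat) is never violated.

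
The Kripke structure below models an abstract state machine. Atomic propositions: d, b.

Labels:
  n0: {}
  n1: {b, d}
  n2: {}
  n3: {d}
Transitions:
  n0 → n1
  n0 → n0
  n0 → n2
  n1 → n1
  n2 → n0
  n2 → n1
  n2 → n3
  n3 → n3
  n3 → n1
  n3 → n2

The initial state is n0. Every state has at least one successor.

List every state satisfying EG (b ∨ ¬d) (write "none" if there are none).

States satisfying b ∨ ¬d: {n0, n1, n2}.
States satisfying EG (b ∨ ¬d): {n0, n1, n2}.

{n0, n1, n2}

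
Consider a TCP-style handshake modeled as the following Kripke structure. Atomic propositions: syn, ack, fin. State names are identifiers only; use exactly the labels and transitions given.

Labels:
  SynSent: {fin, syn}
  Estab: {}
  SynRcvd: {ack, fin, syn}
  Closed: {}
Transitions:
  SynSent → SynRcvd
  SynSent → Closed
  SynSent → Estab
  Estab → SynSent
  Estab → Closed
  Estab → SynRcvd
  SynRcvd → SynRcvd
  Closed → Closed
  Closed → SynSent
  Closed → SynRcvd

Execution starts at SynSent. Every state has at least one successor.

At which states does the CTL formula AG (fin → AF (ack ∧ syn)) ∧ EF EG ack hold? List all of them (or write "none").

States satisfying fin → AF (ack ∧ syn): {Estab, SynRcvd, Closed}.
States satisfying AG (fin → AF (ack ∧ syn)): {SynRcvd}.
States satisfying EG ack: {SynRcvd}.
States satisfying EF EG ack: {SynSent, Estab, SynRcvd, Closed}.
States satisfying AG (fin → AF (ack ∧ syn)) ∧ EF EG ack: {SynRcvd}.

{SynRcvd}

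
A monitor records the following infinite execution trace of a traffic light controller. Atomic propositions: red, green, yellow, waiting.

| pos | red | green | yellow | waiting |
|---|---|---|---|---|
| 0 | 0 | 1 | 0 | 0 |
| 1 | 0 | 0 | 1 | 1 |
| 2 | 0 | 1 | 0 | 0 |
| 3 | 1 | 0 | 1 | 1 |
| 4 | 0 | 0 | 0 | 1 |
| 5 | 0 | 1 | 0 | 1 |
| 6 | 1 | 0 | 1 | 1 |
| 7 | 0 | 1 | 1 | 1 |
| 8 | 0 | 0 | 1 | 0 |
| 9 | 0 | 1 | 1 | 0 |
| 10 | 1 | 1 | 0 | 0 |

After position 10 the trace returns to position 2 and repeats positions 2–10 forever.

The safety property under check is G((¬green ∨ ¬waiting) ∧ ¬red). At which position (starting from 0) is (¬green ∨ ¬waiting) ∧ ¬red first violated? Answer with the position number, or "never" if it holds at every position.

Check (¬green ∨ ¬waiting) ∧ ¬red at each position in order: 0 ✓, 1 ✓, 2 ✓.
At position 3 the labels are {red, waiting, yellow}, so (¬green ∨ ¬waiting) ∧ ¬red is false there. This is the first violation.

3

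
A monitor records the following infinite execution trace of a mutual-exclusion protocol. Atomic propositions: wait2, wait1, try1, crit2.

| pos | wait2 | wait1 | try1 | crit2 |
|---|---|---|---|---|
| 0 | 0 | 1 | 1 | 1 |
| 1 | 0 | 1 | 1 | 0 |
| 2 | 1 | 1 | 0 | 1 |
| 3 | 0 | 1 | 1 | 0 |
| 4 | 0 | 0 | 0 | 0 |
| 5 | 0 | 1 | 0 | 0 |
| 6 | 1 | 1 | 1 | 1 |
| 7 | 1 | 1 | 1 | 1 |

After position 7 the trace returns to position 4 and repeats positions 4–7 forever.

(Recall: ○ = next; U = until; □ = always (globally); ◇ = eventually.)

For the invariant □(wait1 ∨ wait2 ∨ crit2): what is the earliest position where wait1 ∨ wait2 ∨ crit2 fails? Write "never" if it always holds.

4

Check wait1 ∨ wait2 ∨ crit2 at each position in order: 0 ✓, 1 ✓, 2 ✓, 3 ✓.
At position 4 the labels are {}, so wait1 ∨ wait2 ∨ crit2 is false there. This is the first violation.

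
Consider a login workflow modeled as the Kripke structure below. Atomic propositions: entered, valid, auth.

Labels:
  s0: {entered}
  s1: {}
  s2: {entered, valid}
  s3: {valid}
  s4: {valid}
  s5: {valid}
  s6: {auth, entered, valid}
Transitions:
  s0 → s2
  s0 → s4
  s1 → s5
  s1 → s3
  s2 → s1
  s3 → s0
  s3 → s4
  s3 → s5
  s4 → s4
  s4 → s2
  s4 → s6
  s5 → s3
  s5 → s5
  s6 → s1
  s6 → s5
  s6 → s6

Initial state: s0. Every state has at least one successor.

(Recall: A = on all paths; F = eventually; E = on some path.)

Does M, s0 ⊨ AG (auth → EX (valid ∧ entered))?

Yes

States satisfying auth → EX (valid ∧ entered): {s0, s1, s2, s3, s4, s5, s6}.
States satisfying AG (auth → EX (valid ∧ entered)): {s0, s1, s2, s3, s4, s5, s6}.
Every state reachable from s0 satisfies auth → EX (valid ∧ entered).
s0 ∈ Sat(AG (auth → EX (valid ∧ entered))).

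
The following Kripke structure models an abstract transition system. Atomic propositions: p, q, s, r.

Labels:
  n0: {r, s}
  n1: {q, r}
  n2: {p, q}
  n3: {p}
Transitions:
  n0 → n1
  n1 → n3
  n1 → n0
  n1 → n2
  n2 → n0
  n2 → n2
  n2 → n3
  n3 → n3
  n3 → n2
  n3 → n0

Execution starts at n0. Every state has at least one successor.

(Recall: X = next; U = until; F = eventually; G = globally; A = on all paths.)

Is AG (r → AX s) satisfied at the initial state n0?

No

States satisfying r → AX s: {n2, n3}.
States satisfying AG (r → AX s): ∅.
n0 is reachable from n0 and violates r → AX s, so AG fails at n0.
n0 ∉ Sat(AG (r → AX s)).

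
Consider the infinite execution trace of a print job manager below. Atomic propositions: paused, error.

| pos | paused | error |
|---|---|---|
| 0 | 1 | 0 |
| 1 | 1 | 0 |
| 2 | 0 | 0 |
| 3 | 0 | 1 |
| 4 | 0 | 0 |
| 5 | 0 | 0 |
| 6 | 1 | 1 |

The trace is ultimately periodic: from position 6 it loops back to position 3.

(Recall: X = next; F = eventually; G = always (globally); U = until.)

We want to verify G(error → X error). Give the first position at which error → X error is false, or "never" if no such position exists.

3

Check error → X error at each position in order: 0 ✓, 1 ✓, 2 ✓.
At position 3 the labels are {error} and the next position 4 has {}, so error → X error is false there. This is the first violation.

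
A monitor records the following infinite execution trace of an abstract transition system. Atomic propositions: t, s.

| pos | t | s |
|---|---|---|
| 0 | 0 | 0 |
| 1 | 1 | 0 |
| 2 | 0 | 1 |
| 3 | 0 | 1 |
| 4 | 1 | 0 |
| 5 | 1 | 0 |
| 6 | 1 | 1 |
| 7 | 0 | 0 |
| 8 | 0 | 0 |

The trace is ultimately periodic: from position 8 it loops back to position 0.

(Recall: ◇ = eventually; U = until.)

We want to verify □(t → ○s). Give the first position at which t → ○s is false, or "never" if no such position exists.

4

Check t → ○s at each position in order: 0 ✓, 1 ✓, 2 ✓, 3 ✓.
At position 4 the labels are {t} and the next position 5 has {t}, so t → ○s is false there. This is the first violation.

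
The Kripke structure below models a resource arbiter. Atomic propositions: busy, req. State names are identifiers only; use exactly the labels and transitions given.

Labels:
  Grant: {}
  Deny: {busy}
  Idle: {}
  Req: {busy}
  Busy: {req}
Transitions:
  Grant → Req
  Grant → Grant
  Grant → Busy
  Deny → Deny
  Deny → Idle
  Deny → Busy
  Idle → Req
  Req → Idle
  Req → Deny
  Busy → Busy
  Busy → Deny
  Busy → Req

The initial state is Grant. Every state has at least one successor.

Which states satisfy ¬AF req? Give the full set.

{Grant, Deny, Idle, Req}

States satisfying req: {Busy}.
States satisfying AF req: {Busy}.
States satisfying ¬AF req: {Grant, Deny, Idle, Req}.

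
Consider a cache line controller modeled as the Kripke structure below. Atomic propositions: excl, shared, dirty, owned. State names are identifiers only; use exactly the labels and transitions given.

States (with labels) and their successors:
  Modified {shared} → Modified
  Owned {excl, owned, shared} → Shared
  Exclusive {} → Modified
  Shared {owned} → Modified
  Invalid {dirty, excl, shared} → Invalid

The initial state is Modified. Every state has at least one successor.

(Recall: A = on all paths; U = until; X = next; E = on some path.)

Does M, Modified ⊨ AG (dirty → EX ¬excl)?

Holds

States satisfying dirty → EX ¬excl: {Modified, Owned, Exclusive, Shared}.
States satisfying AG (dirty → EX ¬excl): {Modified, Owned, Exclusive, Shared}.
Every state reachable from Modified satisfies dirty → EX ¬excl.
Modified ∈ Sat(AG (dirty → EX ¬excl)).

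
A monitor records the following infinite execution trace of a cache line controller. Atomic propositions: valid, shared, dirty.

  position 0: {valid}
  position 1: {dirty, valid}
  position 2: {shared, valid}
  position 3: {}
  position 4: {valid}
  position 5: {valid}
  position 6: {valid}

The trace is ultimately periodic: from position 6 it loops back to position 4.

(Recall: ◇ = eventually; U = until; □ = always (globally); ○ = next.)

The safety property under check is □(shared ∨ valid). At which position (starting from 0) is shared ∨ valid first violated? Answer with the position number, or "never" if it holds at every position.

Check shared ∨ valid at each position in order: 0 ✓, 1 ✓, 2 ✓.
At position 3 the labels are {}, so shared ∨ valid is false there. This is the first violation.

3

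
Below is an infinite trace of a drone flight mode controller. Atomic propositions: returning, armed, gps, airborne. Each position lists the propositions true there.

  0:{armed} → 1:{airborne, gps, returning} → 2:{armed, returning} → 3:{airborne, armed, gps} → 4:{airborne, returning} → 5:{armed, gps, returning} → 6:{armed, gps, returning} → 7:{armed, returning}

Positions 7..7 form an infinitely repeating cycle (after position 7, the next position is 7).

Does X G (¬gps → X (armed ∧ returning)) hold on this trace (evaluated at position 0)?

No

The position after 0 is 1; G (¬gps → X (armed ∧ returning)) is false there.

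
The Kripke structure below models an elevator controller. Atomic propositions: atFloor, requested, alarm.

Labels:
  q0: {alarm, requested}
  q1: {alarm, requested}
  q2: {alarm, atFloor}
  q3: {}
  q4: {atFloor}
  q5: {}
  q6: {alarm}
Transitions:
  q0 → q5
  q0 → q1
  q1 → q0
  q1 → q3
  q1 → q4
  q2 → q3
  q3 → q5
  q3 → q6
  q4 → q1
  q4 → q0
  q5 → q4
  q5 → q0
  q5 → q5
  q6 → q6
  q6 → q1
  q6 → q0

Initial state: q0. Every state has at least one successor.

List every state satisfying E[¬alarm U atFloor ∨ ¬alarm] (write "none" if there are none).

States satisfying ¬alarm: {q3, q4, q5}.
States satisfying atFloor ∨ ¬alarm: {q2, q3, q4, q5}.
States satisfying E[¬alarm U atFloor ∨ ¬alarm]: {q2, q3, q4, q5}.

{q2, q3, q4, q5}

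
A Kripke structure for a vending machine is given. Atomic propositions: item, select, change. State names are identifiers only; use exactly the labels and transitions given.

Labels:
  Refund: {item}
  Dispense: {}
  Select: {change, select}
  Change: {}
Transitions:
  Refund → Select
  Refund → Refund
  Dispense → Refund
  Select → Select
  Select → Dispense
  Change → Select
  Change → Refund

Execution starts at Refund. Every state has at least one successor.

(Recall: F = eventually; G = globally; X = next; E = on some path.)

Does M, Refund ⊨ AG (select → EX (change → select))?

States satisfying select → EX (change → select): {Refund, Dispense, Select, Change}.
States satisfying AG (select → EX (change → select)): {Refund, Dispense, Select, Change}.
Every state reachable from Refund satisfies select → EX (change → select).
Refund ∈ Sat(AG (select → EX (change → select))).

Holds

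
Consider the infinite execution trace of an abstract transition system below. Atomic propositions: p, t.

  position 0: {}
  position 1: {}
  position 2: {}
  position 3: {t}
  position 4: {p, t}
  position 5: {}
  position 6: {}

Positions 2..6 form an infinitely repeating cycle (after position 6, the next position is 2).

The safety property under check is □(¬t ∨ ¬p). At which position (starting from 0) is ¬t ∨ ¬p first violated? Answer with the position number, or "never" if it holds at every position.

4

Check ¬t ∨ ¬p at each position in order: 0 ✓, 1 ✓, 2 ✓, 3 ✓.
At position 4 the labels are {p, t}, so ¬t ∨ ¬p is false there. This is the first violation.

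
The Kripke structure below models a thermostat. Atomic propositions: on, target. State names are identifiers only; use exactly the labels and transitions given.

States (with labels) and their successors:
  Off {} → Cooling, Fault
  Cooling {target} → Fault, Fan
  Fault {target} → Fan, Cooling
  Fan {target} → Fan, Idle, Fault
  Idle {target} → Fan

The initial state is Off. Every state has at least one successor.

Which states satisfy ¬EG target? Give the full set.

{Off}

States satisfying target: {Cooling, Fault, Fan, Idle}.
States satisfying EG target: {Cooling, Fault, Fan, Idle}.
States satisfying ¬EG target: {Off}.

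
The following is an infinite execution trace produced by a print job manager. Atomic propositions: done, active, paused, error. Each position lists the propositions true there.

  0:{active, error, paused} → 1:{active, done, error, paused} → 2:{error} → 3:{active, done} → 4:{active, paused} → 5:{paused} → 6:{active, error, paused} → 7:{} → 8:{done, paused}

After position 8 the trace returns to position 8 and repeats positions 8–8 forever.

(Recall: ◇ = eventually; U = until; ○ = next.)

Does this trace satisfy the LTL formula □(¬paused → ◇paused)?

Holds

¬paused → ◇paused holds at every position 0..8, and those are all positions ever visited, so □(¬paused → ◇paused) holds.
Positions where ¬paused holds: 2, 3, 7.
Check ◇paused at each: 2→ok, 3→ok, 7→ok.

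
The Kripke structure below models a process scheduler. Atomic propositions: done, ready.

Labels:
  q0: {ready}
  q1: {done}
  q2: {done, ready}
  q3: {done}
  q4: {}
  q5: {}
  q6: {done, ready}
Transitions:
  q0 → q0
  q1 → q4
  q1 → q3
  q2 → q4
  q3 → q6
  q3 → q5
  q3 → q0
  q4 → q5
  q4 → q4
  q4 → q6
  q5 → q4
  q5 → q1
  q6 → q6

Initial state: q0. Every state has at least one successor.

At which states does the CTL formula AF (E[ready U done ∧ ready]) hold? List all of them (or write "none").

States satisfying E[ready U done ∧ ready]: {q2, q6}.
States satisfying AF (E[ready U done ∧ ready]): {q2, q6}.

{q2, q6}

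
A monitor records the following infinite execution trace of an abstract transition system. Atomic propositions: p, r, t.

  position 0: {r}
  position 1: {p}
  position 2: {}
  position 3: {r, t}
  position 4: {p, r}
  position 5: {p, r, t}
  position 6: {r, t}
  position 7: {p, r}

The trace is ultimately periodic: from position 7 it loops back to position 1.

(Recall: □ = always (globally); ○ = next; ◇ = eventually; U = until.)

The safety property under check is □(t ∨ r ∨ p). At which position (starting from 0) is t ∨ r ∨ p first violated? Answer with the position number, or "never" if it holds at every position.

Check t ∨ r ∨ p at each position in order: 0 ✓, 1 ✓.
At position 2 the labels are {}, so t ∨ r ∨ p is false there. This is the first violation.

2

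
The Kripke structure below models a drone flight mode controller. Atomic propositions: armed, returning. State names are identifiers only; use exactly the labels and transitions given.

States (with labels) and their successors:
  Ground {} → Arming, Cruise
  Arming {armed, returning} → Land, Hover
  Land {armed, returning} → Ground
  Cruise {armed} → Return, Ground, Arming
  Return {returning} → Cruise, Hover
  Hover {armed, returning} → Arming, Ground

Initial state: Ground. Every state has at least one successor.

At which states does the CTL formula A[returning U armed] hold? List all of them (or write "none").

States satisfying returning: {Arming, Land, Return, Hover}.
States satisfying armed: {Arming, Land, Cruise, Hover}.
States satisfying A[returning U armed]: {Arming, Land, Cruise, Return, Hover}.

{Arming, Land, Cruise, Return, Hover}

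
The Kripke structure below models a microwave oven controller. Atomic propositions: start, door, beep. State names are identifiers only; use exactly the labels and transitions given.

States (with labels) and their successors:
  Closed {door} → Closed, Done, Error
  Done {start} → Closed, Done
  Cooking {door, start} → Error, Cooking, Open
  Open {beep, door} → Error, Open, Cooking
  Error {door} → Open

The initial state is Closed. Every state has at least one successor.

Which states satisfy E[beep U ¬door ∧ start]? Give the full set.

{Done}

States satisfying beep: {Open}.
States satisfying ¬door ∧ start: {Done}.
States satisfying E[beep U ¬door ∧ start]: {Done}.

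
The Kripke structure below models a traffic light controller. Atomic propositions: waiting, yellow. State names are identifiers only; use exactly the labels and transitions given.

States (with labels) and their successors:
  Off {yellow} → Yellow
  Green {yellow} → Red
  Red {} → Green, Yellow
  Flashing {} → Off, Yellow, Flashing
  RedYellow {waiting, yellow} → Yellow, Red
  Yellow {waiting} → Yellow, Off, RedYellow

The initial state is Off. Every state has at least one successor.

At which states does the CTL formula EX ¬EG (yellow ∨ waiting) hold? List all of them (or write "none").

States satisfying ¬EG (yellow ∨ waiting): {Green, Red, Flashing}.
States satisfying EX ¬EG (yellow ∨ waiting): {Green, Red, Flashing, RedYellow}.

{Green, Red, Flashing, RedYellow}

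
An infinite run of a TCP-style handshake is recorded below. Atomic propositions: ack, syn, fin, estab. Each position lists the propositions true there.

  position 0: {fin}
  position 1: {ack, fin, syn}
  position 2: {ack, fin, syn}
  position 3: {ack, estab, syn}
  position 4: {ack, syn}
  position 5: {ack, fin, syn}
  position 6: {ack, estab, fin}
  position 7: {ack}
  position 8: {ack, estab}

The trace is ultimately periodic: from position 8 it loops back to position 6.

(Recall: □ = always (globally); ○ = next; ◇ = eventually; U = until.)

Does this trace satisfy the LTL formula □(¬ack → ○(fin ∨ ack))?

¬ack → ○(fin ∨ ack) holds at every position 0..8, and those are all positions ever visited, so □(¬ack → ○(fin ∨ ack)) holds.
Positions where ¬ack holds: 0.
Check ○(fin ∨ ack) at each: 0→ok.

Yes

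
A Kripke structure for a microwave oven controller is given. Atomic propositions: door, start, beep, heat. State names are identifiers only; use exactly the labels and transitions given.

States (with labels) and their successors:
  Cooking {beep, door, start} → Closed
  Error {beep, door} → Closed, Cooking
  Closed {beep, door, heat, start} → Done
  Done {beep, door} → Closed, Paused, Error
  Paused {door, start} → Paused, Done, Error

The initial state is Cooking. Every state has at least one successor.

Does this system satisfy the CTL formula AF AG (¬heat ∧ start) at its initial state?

States satisfying AG (¬heat ∧ start): ∅.
States satisfying AF AG (¬heat ∧ start): ∅.
There is a path from Cooking along which AG (¬heat ∧ start) never holds.
Cooking ∉ Sat(AF AG (¬heat ∧ start)).

No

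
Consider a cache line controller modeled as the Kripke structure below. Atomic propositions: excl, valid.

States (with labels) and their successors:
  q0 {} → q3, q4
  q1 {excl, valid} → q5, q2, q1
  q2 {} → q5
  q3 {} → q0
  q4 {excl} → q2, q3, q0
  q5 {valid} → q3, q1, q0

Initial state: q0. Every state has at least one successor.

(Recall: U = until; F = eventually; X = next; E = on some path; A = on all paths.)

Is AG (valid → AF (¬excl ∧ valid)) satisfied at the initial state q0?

States satisfying valid → AF (¬excl ∧ valid): {q0, q2, q3, q4, q5}.
States satisfying AG (valid → AF (¬excl ∧ valid)): ∅.
q1 is reachable from q0 and violates valid → AF (¬excl ∧ valid), so AG fails at q0.
q0 ∉ Sat(AG (valid → AF (¬excl ∧ valid))).

Violated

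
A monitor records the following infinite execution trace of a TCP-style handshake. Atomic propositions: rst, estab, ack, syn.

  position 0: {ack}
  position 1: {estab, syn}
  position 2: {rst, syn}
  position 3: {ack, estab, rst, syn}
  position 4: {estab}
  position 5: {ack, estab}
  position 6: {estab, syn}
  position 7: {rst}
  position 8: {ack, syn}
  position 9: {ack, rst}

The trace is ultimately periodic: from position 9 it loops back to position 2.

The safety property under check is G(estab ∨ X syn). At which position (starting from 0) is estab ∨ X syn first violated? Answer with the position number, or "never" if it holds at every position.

8

Check estab ∨ X syn at each position in order: 0 ✓, 1 ✓, 2 ✓, 3 ✓, 4 ✓, 5 ✓, 6 ✓, 7 ✓.
At position 8 the labels are {ack, syn} and the next position 9 has {ack, rst}, so estab ∨ X syn is false there. This is the first violation.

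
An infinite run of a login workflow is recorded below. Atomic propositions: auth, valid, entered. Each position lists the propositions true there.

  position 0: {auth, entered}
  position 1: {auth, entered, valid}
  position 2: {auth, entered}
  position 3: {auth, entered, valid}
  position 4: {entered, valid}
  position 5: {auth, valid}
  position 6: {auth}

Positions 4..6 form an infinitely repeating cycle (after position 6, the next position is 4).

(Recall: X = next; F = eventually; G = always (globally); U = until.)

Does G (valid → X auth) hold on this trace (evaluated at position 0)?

valid → X auth must hold at every position from 0 onward. It fails at position 3, so G (valid → X auth) is false.
Positions where valid holds: 1, 3, 4, 5.
Check X auth at each: 1→ok, 3→fails, 4→ok, 5→ok.

No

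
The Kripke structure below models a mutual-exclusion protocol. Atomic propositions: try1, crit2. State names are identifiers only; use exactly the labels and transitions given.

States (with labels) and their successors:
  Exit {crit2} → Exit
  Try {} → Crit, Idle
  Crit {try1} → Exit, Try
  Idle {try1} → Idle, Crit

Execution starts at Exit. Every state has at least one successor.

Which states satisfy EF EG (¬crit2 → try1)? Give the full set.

{Exit, Try, Crit, Idle}

States satisfying EG (¬crit2 → try1): {Exit, Crit, Idle}.
States satisfying EF EG (¬crit2 → try1): {Exit, Try, Crit, Idle}.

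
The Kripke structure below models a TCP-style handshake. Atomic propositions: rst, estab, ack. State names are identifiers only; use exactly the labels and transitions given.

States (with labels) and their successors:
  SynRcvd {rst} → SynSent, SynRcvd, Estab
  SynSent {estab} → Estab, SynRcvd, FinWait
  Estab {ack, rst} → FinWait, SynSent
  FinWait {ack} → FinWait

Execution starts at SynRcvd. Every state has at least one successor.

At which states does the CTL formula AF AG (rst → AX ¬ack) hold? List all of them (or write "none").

States satisfying AG (rst → AX ¬ack): {FinWait}.
States satisfying AF AG (rst → AX ¬ack): {FinWait}.

{FinWait}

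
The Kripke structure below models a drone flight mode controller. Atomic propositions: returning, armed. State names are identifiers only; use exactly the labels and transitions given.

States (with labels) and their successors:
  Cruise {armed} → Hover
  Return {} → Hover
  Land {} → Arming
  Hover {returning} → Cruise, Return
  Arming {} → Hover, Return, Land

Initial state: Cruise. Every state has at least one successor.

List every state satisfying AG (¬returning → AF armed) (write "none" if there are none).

none

States satisfying ¬returning → AF armed: {Cruise, Hover}.
States satisfying AG (¬returning → AF armed): ∅.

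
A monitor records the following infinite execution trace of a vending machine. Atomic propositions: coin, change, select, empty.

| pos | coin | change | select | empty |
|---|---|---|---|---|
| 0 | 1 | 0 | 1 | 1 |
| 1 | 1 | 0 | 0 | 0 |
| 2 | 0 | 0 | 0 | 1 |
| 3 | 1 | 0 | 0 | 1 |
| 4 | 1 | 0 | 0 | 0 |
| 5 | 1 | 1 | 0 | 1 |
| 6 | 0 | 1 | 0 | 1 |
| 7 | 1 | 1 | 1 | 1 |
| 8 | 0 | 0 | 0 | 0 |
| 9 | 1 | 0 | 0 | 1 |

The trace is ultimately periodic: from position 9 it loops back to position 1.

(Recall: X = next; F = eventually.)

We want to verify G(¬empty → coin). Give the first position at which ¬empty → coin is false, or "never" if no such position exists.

Check ¬empty → coin at each position in order: 0 ✓, 1 ✓, 2 ✓, 3 ✓, 4 ✓, 5 ✓, 6 ✓, 7 ✓.
At position 8 the labels are {}, so ¬empty → coin is false there. This is the first violation.

8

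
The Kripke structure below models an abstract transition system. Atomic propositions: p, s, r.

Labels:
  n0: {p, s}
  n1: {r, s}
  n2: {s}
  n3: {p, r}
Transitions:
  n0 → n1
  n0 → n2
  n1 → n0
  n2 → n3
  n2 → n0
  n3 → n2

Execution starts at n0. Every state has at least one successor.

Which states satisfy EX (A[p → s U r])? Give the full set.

States satisfying A[p → s U r]: {n1, n3}.
States satisfying EX (A[p → s U r]): {n0, n2}.

{n0, n2}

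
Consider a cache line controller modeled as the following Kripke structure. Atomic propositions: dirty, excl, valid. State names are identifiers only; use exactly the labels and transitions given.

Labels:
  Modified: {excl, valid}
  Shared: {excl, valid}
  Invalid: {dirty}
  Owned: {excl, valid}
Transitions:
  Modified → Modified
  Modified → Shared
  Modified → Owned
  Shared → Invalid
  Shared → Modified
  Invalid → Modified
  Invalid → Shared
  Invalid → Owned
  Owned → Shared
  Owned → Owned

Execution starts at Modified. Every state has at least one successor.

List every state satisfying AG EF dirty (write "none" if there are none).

States satisfying EF dirty: {Modified, Shared, Invalid, Owned}.
States satisfying AG EF dirty: {Modified, Shared, Invalid, Owned}.

{Modified, Shared, Invalid, Owned}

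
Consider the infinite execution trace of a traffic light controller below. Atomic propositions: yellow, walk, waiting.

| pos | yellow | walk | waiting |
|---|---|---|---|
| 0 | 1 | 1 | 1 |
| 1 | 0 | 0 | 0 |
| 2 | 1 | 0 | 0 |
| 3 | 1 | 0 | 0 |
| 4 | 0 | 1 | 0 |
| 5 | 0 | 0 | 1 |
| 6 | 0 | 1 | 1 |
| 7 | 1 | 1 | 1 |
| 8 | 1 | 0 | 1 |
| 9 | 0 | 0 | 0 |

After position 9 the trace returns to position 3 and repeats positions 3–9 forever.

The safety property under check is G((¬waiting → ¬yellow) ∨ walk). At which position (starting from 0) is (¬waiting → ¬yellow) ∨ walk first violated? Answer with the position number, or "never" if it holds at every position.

2

Check (¬waiting → ¬yellow) ∨ walk at each position in order: 0 ✓, 1 ✓.
At position 2 the labels are {yellow}, so (¬waiting → ¬yellow) ∨ walk is false there. This is the first violation.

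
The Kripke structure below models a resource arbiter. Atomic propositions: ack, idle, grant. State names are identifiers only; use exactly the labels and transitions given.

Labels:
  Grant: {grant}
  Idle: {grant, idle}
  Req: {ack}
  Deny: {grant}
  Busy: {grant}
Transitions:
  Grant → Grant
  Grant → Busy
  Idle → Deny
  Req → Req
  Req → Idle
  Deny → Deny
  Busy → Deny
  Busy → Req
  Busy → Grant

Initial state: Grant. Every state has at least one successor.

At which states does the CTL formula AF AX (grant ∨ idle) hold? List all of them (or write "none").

States satisfying AX (grant ∨ idle): {Grant, Idle, Deny}.
States satisfying AF AX (grant ∨ idle): {Grant, Idle, Deny}.

{Grant, Idle, Deny}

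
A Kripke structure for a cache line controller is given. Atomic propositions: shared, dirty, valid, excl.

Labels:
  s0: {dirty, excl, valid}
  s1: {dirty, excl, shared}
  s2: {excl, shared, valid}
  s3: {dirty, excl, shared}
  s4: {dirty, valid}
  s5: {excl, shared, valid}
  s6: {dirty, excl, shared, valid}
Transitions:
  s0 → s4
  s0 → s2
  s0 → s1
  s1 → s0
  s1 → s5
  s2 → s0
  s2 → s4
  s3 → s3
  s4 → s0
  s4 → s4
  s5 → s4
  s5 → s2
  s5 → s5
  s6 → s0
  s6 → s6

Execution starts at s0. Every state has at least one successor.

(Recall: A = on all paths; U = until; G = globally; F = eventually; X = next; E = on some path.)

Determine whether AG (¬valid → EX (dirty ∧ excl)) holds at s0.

Holds

States satisfying ¬valid → EX (dirty ∧ excl): {s0, s1, s2, s3, s4, s5, s6}.
States satisfying AG (¬valid → EX (dirty ∧ excl)): {s0, s1, s2, s3, s4, s5, s6}.
Every state reachable from s0 satisfies ¬valid → EX (dirty ∧ excl).
s0 ∈ Sat(AG (¬valid → EX (dirty ∧ excl))).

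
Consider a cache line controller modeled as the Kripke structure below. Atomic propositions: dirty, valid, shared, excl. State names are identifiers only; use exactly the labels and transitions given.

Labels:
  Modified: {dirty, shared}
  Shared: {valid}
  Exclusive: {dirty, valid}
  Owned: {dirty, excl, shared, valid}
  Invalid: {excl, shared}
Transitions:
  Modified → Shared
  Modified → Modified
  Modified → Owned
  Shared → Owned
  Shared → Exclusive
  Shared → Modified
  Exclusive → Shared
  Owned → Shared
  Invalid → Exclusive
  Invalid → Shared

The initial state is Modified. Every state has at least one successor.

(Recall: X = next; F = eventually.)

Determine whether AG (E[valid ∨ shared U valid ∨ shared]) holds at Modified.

States satisfying E[valid ∨ shared U valid ∨ shared]: {Modified, Shared, Exclusive, Owned, Invalid}.
States satisfying AG (E[valid ∨ shared U valid ∨ shared]): {Modified, Shared, Exclusive, Owned, Invalid}.
Every state reachable from Modified satisfies E[valid ∨ shared U valid ∨ shared].
Modified ∈ Sat(AG (E[valid ∨ shared U valid ∨ shared])).

Satisfied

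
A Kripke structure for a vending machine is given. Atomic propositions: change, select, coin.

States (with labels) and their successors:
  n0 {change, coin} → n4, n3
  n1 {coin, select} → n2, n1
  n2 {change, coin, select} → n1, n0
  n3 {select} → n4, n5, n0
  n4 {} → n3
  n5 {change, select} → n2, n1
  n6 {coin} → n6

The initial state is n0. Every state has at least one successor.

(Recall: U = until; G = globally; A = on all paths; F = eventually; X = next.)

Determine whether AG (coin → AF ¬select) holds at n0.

States satisfying coin → AF ¬select: {n0, n3, n4, n5, n6}.
States satisfying AG (coin → AF ¬select): {n6}.
n1 is reachable from n0 and violates coin → AF ¬select, so AG fails at n0.
n0 ∉ Sat(AG (coin → AF ¬select)).

Does not hold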